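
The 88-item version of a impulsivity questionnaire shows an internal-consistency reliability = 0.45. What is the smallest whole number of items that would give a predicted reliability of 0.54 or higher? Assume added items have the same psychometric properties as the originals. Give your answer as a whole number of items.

127

n = [0.54 × 0.55] / [0.45 × 0.46]
n = 0.2970 / 0.2070 ≈ 1.4348
So the test needs 1.4348 × 88 ≈ 126.26 items; rounding up, 127.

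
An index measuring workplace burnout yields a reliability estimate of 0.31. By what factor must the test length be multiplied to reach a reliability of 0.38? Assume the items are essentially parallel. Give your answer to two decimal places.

1.36

Rearranging the Spearman-Brown formula for n,
n = r_target (1 − r_old) / [ r_old (1 − r_target) ]
n = 0.38 × (1 − 0.31) / [ 0.31 × (1 − 0.38) ]
  = 0.2622 / 0.1922 = 1.3642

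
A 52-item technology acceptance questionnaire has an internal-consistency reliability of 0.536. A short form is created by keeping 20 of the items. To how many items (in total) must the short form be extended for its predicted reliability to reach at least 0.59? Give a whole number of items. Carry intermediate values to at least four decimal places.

65

Short-form reliability: n = 20/52 = 0.3846; r_20 = n·r/(1+(n−1)r) ≈ 0.3076
Length factor from the short form to reach 0.59: n' = 0.59(1 − 0.3076) / [0.3076(1 − 0.59)] ≈ 3.2392
Total items = 3.2392 × 20 = 64.78, rounded up to 65.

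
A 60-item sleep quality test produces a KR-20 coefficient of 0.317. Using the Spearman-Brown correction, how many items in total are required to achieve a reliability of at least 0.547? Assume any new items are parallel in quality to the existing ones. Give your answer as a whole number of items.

Rearranging the Spearman-Brown formula for n,
n = r*(1 − r) / [ r (1 − r*) ]
n = 0.547 × (1 − 0.317) / [ 0.317 × (1 − 0.547) ]
  = 0.373601 / 0.143601 = 2.6017
So the test needs 2.6017 × 60 ≈ 156.10 items; rounding up, 157.

157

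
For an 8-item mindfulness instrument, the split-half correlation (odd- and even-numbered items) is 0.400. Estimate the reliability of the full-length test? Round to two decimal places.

0.57

r_full = 2r_hh / (1 + r_hh) = 2 × 0.400 / (1 + 0.400)
r_full = 0.8000 / 1.4000 ≈ 0.5714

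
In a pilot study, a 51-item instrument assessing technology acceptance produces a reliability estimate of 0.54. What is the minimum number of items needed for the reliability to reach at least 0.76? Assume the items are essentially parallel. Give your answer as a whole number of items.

138

Spearman-Brown solved for the length factor n:
n = r_target (1 − r_old) / [ r_old (1 − r_target) ]
n = 0.76 × (1 − 0.54) / [ 0.54 × (1 − 0.76) ]
  = 0.3496 / 0.1296 = 2.6975
2.6975 × 51 = 137.57 → 138 items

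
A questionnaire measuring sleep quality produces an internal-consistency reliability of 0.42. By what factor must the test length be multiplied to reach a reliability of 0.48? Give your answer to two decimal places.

1.27

Invert Spearman-Brown to solve for n:
n = r_target (1 − r_old) / [ r_old (1 − r_target) ]
n = [0.48 × 0.58] / [0.42 × 0.52]
  = 0.2784 / 0.2184 = 1.2747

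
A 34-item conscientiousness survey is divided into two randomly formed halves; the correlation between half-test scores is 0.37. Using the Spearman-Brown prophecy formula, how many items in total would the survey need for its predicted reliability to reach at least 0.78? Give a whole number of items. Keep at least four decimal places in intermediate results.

103

r_full = 2(0.37)/(1 + 0.37) = 0.5401
n = r_tgt(1 − r_full) / [r_full(1 − r_tgt)] = 0.78 × 0.4599 / (0.5401 × 0.22) ≈ 3.0190
Required items = 3.0190 × 34 = 102.65, so 103 items.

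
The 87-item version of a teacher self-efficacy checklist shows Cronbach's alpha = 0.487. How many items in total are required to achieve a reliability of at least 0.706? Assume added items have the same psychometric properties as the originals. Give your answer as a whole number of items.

Rearranging the Spearman-Brown formula for n,
n = r_target (1 − r_old) / [ r_old (1 − r_target) ]
n = 0.706 × (1 − 0.487) / [ 0.487 × (1 − 0.706) ]
n = 0.362178 / 0.143178 ≈ 2.5296
So the test needs 2.5296 × 87 ≈ 220.08 items; rounding up, 221.

221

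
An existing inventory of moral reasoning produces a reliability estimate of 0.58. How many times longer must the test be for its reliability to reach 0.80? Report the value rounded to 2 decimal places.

n = 0.80 × (1 − 0.58) / [ 0.58 × (1 − 0.80) ]
n = 0.3360 / 0.1160 ≈ 2.8966

2.90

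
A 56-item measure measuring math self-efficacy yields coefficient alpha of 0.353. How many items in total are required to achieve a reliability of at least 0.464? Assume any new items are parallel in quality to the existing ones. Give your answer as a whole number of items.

Invert Spearman-Brown to solve for n:
n = r_target (1 − r_old) / [ r_old (1 − r_target) ]
n = [0.464 × 0.647] / [0.353 × 0.536]
n = 0.300208 / 0.189208 ≈ 1.5867
So the test needs 1.5867 × 56 ≈ 88.86 items; rounding up, 89.

89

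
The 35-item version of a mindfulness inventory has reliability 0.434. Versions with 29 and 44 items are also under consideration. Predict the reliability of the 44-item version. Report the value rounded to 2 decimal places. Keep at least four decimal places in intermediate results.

Only the ratio of lengths matters: n = 44/35 = 1.2571
r_{44} = n·r / (1 + (n − 1)·r) = 0.5456 / 1.1116 ≈ 0.4908

0.49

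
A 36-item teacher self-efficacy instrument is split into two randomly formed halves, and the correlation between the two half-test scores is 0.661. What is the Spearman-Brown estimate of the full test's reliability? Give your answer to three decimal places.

0.796

r_full = 2(0.661) / (1 + 0.661)
       = 1.3220 / 1.6610 = 0.7959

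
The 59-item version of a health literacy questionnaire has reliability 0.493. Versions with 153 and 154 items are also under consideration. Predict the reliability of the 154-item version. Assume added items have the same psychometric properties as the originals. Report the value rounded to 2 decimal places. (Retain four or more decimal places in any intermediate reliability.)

0.72

Only the ratio of lengths matters: n = 154/59 = 2.6102
r_{154} = n·r / (1 + (n − 1)·r) = 1.2868 / 1.7938 ≈ 0.7174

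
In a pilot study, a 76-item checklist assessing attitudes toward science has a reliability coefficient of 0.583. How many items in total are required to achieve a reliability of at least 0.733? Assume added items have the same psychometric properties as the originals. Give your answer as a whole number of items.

150

Spearman-Brown solved for the length factor n:
n = r_target (1 − r_old) / [ r_old (1 − r_target) ]
n = 0.733 × (1 − 0.583) / [ 0.583 × (1 − 0.733) ]
  = 0.305661 / 0.155661 = 1.9636
Items needed = n × 76 = 1.9636 × 76 ≈ 149.23 → round up to 150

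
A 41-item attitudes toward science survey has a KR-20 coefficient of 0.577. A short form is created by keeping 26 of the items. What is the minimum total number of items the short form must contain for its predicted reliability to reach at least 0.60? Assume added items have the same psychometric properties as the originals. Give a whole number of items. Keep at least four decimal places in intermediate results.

Short-form reliability: n = 26/41 = 0.6341; r_26 = n·r/(1+(n−1)r) ≈ 0.4638
Then solve for n' with r_old = 0.4638, r_target = 0.60: n' = 0.60(1 − 0.4638)/[0.4638(1 − 0.60)] = 1.7342
Items = 1.7342 × 26 ≈ 45.09 → 46

46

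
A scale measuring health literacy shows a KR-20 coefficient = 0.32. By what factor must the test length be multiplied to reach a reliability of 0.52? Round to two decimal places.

Spearman-Brown solved for the length factor n:
n = r*(1 − r) / [ r (1 − r*) ]
n = [0.52 × 0.68] / [0.32 × 0.48]
  = 0.3536 / 0.1536 = 2.3021

2.30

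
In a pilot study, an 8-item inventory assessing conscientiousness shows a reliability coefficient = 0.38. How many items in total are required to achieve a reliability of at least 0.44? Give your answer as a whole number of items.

11

Rearranging the Spearman-Brown formula for n,
n = r*(1 − r) / [ r (1 − r*) ]
n = [0.44 × 0.62] / [0.38 × 0.56]
n = 0.2728 / 0.2128 ≈ 1.2820
1.2820 × 8 = 10.26 → 11 items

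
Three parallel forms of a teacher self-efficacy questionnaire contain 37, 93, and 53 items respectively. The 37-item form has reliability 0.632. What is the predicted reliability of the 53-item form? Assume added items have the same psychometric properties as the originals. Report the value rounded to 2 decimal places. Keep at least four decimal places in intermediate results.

Only the ratio of lengths matters: n = 53/37 = 1.4324
r_{53} = n·r / (1 + (n − 1)·r) = 0.9053 / 1.2733 ≈ 0.7110

0.71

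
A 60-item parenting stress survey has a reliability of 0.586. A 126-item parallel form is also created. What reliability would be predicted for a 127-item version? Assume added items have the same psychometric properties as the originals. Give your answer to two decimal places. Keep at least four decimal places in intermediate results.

0.75

The 126-item form is not needed; work directly from the 60-item form with n = 127/60 = 2.1167.
r_{127} = n·r / (1 + (n − 1)·r) = 1.2404 / 1.6544 ≈ 0.7498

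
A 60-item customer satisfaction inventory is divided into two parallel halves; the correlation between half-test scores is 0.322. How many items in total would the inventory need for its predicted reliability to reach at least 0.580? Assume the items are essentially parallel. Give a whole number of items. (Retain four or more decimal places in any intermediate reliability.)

88

Corrected full-test reliability: r_full = 2 × 0.322 / (1 + 0.322) ≈ 0.4871
Solve Spearman-Brown for n: n = 0.580(1 − 0.4871) / [0.4871(1 − 0.580)] = 1.4541
Required items = 1.4541 × 60 = 87.25, so 88 items.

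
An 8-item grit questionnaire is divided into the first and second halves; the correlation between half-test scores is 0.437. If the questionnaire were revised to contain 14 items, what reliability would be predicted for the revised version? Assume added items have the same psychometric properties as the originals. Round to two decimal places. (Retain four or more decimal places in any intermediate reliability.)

0.73

Full-test reliability from the split-half r: r_full = 2(0.437)/(1 + 0.437) = 0.6082
Length factor from 8 to 14 items: n = 14/8 = 1.7500
r_new = n·r_full / (1 + (n − 1)·r_full) = 1.0643 / 1.4562 ≈ 0.7309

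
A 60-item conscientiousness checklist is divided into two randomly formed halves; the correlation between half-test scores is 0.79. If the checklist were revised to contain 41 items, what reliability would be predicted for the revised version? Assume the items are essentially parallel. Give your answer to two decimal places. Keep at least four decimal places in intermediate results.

0.84

Full-test reliability from the split-half r: r_full = 2(0.79)/(1 + 0.79) = 0.8827
Length factor from 60 to 41 items: n = 41/60 = 0.6833
r_new = n·r_full / (1 + (n − 1)·r_full) = 0.6031 / 0.7204 ≈ 0.8372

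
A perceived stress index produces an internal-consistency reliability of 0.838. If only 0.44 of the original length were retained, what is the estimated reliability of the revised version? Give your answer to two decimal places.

0.69

By Spearman-Brown, r_new = n r / (1 + (n − 1) r).
r_new = 0.44·0.838 / [1 + (0.44 − 1)·0.838]
     = 0.3687 / 0.5307 = 0.6947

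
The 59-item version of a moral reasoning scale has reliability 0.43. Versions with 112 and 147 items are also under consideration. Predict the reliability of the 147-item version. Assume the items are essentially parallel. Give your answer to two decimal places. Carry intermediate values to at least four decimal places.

The 112-item form is not needed; work directly from the 59-item form with n = 147/59 = 2.4915.
r_{147} = n·r / (1 + (n − 1)·r) = 1.0713 / 1.6413 ≈ 0.6527

0.65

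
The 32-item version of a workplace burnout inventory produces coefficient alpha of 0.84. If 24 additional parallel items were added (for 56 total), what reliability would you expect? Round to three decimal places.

n = 56/32 = 1.75
r_new = 1.75·0.84 / [1 + (1.75 − 1)·0.84]
     = 1.4700 / 1.6300 = 0.9018

0.902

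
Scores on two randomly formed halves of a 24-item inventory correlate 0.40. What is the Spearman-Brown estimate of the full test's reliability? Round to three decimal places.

The full test is twice the length of either half (n = 2).
r_full = 2r_hh / (1 + r_hh) = 2 × 0.40 / (1 + 0.40)
r_full = 0.8000 / 1.4000 ≈ 0.5714

0.571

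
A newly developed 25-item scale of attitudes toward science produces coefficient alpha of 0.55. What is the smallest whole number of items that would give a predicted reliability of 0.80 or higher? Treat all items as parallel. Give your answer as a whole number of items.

n = [0.80 × 0.45] / [0.55 × 0.20]
  = 0.3600 / 0.1100 = 3.2727
Items needed = n × 25 = 3.2727 × 25 ≈ 81.82 → round up to 82

82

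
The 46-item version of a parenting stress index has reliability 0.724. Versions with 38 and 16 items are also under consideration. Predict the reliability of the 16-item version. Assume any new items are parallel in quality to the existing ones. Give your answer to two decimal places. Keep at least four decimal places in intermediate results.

0.48

The 38-item form is not needed; work directly from the 46-item form with n = 16/46 = 0.3478.
r_{16} = n·r / (1 + (n − 1)·r) = 0.2518 / 0.5278 ≈ 0.4771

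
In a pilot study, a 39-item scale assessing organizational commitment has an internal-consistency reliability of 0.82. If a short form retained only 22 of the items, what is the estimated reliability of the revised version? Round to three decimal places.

The new length is 22/39 = 0.5641 times the old.
Apply the Spearman-Brown prophecy formula, r' = nr / [1 + (n − 1)r]:
r_new = (0.5641 × 0.82) / (1 + (0.5641 − 1) × 0.82)
r_new = 0.4626 / 0.6426 ≈ 0.7199

0.720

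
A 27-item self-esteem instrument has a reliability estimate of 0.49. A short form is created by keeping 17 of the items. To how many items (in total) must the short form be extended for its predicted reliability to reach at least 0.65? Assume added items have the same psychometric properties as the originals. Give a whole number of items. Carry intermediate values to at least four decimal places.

53

First, r for the 17-item form: n = 17/27 = 0.6296, so r_17 = 0.6296·0.49/(1 + (0.6296 − 1)·0.49) = 0.3769
Length factor from the short form to reach 0.65: n' = 0.65(1 − 0.3769) / [0.3769(1 − 0.65)] ≈ 3.0703
Total items = 3.0703 × 17 = 52.20, rounded up to 53.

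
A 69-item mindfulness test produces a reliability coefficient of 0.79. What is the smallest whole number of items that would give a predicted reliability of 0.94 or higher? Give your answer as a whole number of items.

Rearranging the Spearman-Brown formula for n,
n = r*(1 − r) / [ r (1 − r*) ]
n = 0.94 × (1 − 0.79) / [ 0.79 × (1 − 0.94) ]
n = 0.1974 / 0.0474 ≈ 4.1646
4.1646 × 69 = 287.36 → 288 items

288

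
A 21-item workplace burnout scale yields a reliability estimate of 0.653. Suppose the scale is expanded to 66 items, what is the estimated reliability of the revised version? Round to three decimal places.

0.855

The new length is 66/21 = 3.1429 times the old.
r_new = (3.1429 × 0.653) / (1 + (3.1429 − 1) × 0.653)
r_new = 2.0523 / 2.3993 ≈ 0.8554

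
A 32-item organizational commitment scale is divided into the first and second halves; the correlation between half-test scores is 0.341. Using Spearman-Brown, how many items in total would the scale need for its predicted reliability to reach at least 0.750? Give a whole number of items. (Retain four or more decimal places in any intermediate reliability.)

r_full = 2(0.341)/(1 + 0.341) = 0.5086
n = r_tgt(1 − r_full) / [r_full(1 − r_tgt)] = 0.750 × 0.4914 / (0.5086 × 0.250) ≈ 2.8985
Items = 2.8985 × 32 ≈ 92.75 → 93

93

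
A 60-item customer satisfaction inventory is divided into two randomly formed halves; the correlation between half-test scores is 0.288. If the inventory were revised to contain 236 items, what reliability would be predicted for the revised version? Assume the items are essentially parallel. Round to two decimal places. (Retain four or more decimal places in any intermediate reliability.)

Full-test reliability from the split-half r: r_full = 2(0.288)/(1 + 0.288) = 0.4472
Length factor from 60 to 236 items: n = 236/60 = 3.9333
r_new = n·r_full / (1 + (n − 1)·r_full) = 1.7590 / 2.3118 ≈ 0.7609

0.76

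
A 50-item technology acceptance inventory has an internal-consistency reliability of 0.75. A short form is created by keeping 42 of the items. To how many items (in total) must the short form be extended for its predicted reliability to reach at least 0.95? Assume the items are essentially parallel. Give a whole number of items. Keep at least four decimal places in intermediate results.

Short-form reliability: n = 42/50 = 0.8400; r_42 = n·r/(1+(n−1)r) ≈ 0.7159
Then solve for n' with r_old = 0.7159, r_target = 0.95: n' = 0.95(1 − 0.7159)/[0.7159(1 − 0.95)] = 7.5400
Items = 7.5400 × 42 ≈ 316.68 → 317

317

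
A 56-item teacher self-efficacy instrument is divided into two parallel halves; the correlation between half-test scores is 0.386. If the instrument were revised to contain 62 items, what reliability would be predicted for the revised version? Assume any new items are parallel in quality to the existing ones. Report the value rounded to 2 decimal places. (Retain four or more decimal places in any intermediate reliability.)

0.58

Full-test reliability from the split-half r: r_full = 2(0.386)/(1 + 0.386) = 0.5570
Then adjust to 62 items: n = 62/56 = 1.1071
r_new = n·r_full / (1 + (n − 1)·r_full) = 0.6167 / 1.0597 ≈ 0.5820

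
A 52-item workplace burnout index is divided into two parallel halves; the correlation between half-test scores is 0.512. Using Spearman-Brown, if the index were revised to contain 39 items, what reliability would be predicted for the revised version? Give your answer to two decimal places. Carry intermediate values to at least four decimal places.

0.61

Full-test reliability from the split-half r: r_full = 2(0.512)/(1 + 0.512) = 0.6772
Then adjust to 39 items: n = 39/52 = 0.7500
r_new = n·r_full / (1 + (n − 1)·r_full) = 0.5079 / 0.8307 ≈ 0.6114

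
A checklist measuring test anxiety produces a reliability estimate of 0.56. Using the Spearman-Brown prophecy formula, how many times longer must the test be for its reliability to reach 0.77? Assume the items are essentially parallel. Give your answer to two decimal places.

2.63

n = 0.77(1 − 0.56) / [0.56(1 − 0.77)]
  = 0.3388 / 0.1288 = 2.6304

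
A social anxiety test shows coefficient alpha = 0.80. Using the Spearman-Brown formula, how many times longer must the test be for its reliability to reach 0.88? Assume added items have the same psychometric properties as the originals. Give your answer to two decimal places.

n = 0.88 × (1 − 0.80) / [ 0.80 × (1 − 0.88) ]
n = 0.1760 / 0.0960 ≈ 1.8333

1.83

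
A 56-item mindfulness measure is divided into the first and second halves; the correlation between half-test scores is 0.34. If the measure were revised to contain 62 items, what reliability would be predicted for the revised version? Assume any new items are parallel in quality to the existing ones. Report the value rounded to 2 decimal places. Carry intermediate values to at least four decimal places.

Spearman-Brown correction (n = 2): r_full = 2·0.34/(1 + 0.34) = 0.5075
Length factor from 56 to 62 items: n = 62/56 = 1.1071
r_new = n·r_full / (1 + (n − 1)·r_full) = 0.5619 / 1.0544 ≈ 0.5329

0.53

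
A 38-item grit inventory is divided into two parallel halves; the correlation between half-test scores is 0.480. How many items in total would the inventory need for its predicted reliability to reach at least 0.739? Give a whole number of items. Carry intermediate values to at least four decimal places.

59

r_full = 2(0.480)/(1 + 0.480) = 0.6486
Solve Spearman-Brown for n: n = 0.739(1 − 0.6486) / [0.6486(1 − 0.739)] = 1.5340
Required items = 1.5340 × 38 = 58.29, so 59 items.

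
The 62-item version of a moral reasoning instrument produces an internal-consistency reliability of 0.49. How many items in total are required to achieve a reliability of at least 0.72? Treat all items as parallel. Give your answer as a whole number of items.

n = 0.72 × (1 − 0.49) / [ 0.49 × (1 − 0.72) ]
  = 0.3672 / 0.1372 = 2.6764
Items needed = n × 62 = 2.6764 × 62 ≈ 165.94 → round up to 166

166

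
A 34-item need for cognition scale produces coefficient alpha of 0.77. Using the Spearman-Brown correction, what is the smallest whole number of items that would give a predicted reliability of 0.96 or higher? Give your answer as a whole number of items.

n = 0.96(1 − 0.77) / [0.77(1 − 0.96)]
  = 0.2208 / 0.0308 = 7.1688
So the test needs 7.1688 × 34 ≈ 243.74 items; rounding up, 244.

244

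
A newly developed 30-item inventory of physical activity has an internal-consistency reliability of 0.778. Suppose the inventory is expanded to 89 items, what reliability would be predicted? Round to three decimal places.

0.912

n = 89/30 = 2.9667
By Spearman-Brown, r_new = n r / (1 + (n − 1) r).
r_new = (2.9667 × 0.778) / (1 + (2.9667 − 1) × 0.778)
r_new = 2.3081 / 2.5301 ≈ 0.9123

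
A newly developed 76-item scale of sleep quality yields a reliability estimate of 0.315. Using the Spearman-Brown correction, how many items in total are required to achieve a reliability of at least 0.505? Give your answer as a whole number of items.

Invert Spearman-Brown to solve for n:
n = r_target (1 − r_old) / [ r_old (1 − r_target) ]
n = [0.505 × 0.685] / [0.315 × 0.495]
n = 0.345925 / 0.155925 ≈ 2.2185
2.2185 × 76 = 168.61 → 169 items

169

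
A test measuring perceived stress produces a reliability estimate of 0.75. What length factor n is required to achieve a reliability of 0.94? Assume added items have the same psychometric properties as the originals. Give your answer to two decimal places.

5.22

n = [0.94 × 0.25] / [0.75 × 0.06]
n = 0.2350 / 0.0450 ≈ 5.2222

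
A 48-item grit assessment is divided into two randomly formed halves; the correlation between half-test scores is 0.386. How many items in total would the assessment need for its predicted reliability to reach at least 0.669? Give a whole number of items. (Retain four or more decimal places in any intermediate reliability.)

r_full = 2(0.386)/(1 + 0.386) = 0.5570
n = r_tgt(1 − r_full) / [r_full(1 − r_tgt)] = 0.669 × 0.4430 / (0.5570 × 0.331) ≈ 1.6075
Items = 1.6075 × 48 ≈ 77.16 → 78

78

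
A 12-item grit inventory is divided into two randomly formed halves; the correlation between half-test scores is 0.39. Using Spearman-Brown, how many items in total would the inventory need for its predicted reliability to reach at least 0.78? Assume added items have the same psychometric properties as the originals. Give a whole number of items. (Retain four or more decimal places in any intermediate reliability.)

Corrected full-test reliability: r_full = 2 × 0.39 / (1 + 0.39) ≈ 0.5612
n = r_tgt(1 − r_full) / [r_full(1 − r_tgt)] = 0.78 × 0.4388 / (0.5612 × 0.22) ≈ 2.7722
Items = 2.7722 × 12 ≈ 33.27 → 34

34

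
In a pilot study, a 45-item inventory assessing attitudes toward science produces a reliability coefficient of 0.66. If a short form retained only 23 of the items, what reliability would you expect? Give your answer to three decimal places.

0.498

n = 23/45 = 0.5111
Apply the Spearman-Brown prophecy formula, r' = nr / [1 + (n − 1)r]:
r_new = (0.5111 × 0.66) / (1 + (0.5111 − 1) × 0.66)
r_new = 0.3373 / 0.6773 ≈ 0.4980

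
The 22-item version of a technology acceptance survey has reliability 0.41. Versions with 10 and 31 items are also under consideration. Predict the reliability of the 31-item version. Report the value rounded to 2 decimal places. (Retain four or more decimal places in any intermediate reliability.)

0.49

Only the ratio of lengths matters: n = 31/22 = 1.4091
r_{31} = n·r / (1 + (n − 1)·r) = 0.5777 / 1.1677 ≈ 0.4947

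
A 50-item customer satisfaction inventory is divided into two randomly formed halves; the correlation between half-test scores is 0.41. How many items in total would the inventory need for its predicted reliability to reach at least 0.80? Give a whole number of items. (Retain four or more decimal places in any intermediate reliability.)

144

r_full = 2(0.41)/(1 + 0.41) = 0.5816
n = r_tgt(1 − r_full) / [r_full(1 − r_tgt)] = 0.80 × 0.4184 / (0.5816 × 0.20) ≈ 2.8776
Required items = 2.8776 × 50 = 143.88, so 144 items.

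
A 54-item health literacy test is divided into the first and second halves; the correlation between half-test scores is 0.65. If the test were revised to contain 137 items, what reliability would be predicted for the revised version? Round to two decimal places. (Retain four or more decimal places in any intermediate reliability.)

First correct the split-half correlation to full-test reliability: r_full = 2 × 0.65 / (1 + 0.65) ≈ 0.7879
Then adjust to 137 items: n = 137/54 = 2.5370
r_new = n·r_full / (1 + (n − 1)·r_full) = 1.9989 / 2.2110 ≈ 0.9041

0.90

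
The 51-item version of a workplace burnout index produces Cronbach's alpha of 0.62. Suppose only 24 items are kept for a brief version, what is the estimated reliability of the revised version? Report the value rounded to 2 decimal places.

Length ratio n = 24/51 = 0.4706
By Spearman-Brown, r_new = n r / (1 + (n − 1) r).
r_new = 0.4706·0.62 / [1 + (0.4706 − 1)·0.62]
r_new = 0.2918 / 0.6718 ≈ 0.4344

0.43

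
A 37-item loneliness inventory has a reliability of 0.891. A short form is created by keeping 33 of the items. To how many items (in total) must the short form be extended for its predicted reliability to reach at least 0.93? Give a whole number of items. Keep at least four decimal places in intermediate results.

First, r for the 33-item form: n = 33/37 = 0.8919, so r_33 = 0.8919·0.891/(1 + (0.8919 − 1)·0.891) = 0.8794
Then solve for n' with r_old = 0.8794, r_target = 0.93: n' = 0.93(1 − 0.8794)/[0.8794(1 − 0.93)] = 1.8220
Items = 1.8220 × 33 ≈ 60.13 → 61

61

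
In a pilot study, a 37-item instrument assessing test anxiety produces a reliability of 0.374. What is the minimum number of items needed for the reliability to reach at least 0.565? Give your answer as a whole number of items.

Rearranging the Spearman-Brown formula for n,
n = r*(1 − r) / [ r (1 − r*) ]
n = 0.565 × (1 − 0.374) / [ 0.374 × (1 − 0.565) ]
  = 0.353690 / 0.162690 = 2.1740
Items needed = n × 37 = 2.1740 × 37 ≈ 80.44 → round up to 81

81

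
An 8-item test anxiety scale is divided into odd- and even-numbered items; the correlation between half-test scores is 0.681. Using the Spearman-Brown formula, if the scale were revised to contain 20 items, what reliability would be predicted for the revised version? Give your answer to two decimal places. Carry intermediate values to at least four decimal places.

First correct the split-half correlation to full-test reliability: r_full = 2 × 0.681 / (1 + 0.681) ≈ 0.8102
Length factor from 8 to 20 items: n = 20/8 = 2.5000
r_new = n·r_full / (1 + (n − 1)·r_full) = 2.0255 / 2.2153 ≈ 0.9143

0.91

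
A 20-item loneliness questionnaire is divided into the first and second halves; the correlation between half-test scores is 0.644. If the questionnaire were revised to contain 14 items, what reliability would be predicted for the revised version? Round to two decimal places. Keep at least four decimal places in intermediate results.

First correct the split-half correlation to full-test reliability: r_full = 2 × 0.644 / (1 + 0.644) ≈ 0.7835
Length factor from 20 to 14 items: n = 14/20 = 0.7000
r_new = n·r_full / (1 + (n − 1)·r_full) = 0.5484 / 0.7650 ≈ 0.7169

0.72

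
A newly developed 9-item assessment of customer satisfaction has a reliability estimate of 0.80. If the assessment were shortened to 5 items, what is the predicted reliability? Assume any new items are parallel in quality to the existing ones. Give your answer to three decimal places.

The new length is 5/9 = 0.5556 times the old.
Apply the Spearman-Brown prophecy formula, r' = nr / [1 + (n − 1)r]:
r_new = (0.5556 × 0.80) / (1 + (0.5556 − 1) × 0.80)
     = 0.4445 / 0.6445 = 0.6897

0.690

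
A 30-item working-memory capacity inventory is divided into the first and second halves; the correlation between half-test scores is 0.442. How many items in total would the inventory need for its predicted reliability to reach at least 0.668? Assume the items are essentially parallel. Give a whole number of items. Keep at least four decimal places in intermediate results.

r_full = 2(0.442)/(1 + 0.442) = 0.6130
Solve Spearman-Brown for n: n = 0.668(1 − 0.6130) / [0.6130(1 − 0.668)] = 1.2702
Items = 1.2702 × 30 ≈ 38.11 → 39

39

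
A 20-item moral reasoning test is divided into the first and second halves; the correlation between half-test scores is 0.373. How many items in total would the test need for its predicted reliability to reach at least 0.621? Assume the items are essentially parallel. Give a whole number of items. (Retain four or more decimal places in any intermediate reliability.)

28

Corrected full-test reliability: r_full = 2 × 0.373 / (1 + 0.373) ≈ 0.5433
n = r_tgt(1 − r_full) / [r_full(1 − r_tgt)] = 0.621 × 0.4567 / (0.5433 × 0.379) ≈ 1.3773
Items = 1.3773 × 20 ≈ 27.55 → 28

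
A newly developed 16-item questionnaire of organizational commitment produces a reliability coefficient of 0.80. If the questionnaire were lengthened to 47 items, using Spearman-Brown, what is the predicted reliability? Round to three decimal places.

Length ratio n = 47/16 = 2.9375
Apply the Spearman-Brown prophecy formula, r' = nr / [1 + (n − 1)r]:
r_new = 2.9375·0.80 / [1 + (2.9375 − 1)·0.80]
     = 2.3500 / 2.5500 = 0.9216

0.922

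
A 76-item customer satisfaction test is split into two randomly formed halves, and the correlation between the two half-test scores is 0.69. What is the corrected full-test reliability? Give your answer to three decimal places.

Apply the Spearman-Brown correction with n = 2:
r_full = 2r_hh / (1 + r_hh) = 2 × 0.69 / (1 + 0.69)
r_full = 1.3800 / 1.6900 ≈ 0.8166

0.817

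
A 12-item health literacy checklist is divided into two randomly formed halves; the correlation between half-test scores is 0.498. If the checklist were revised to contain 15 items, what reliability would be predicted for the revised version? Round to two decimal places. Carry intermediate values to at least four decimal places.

0.71

Spearman-Brown correction (n = 2): r_full = 2·0.498/(1 + 0.498) = 0.6649
Length factor from 12 to 15 items: n = 15/12 = 1.2500
r_new = n·r_full / (1 + (n − 1)·r_full) = 0.8311 / 1.1662 ≈ 0.7127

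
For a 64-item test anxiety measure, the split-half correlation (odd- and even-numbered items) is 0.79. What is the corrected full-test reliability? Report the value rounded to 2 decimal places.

0.88

The full test is twice the length of either half (n = 2).
r_full = 2(0.79) / (1 + 0.79)
r_full = 1.5800 / 1.7900 ≈ 0.8827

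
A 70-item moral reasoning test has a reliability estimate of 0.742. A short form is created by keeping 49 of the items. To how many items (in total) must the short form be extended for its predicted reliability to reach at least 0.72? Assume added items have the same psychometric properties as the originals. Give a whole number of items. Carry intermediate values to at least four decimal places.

63

First, r for the 49-item form: n = 49/70 = 0.7000, so r_49 = 0.7000·0.742/(1 + (0.7000 − 1)·0.742) = 0.6681
Length factor from the short form to reach 0.72: n' = 0.72(1 − 0.6681) / [0.6681(1 − 0.72)] ≈ 1.2774
Items = 1.2774 × 49 ≈ 62.59 → 63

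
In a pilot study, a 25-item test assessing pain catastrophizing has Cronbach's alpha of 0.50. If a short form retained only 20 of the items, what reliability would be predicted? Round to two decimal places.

0.44

Length ratio n = 20/25 = 0.8
Apply the Spearman-Brown prophecy formula, r' = nr / [1 + (n − 1)r]:
r_new = 0.8·0.50 / [1 + (0.8 − 1)·0.50]
r_new = 0.4000 / 0.9000 ≈ 0.4444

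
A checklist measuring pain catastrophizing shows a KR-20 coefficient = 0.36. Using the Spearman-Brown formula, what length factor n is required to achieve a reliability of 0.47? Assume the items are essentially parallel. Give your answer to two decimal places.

1.58

Invert Spearman-Brown to solve for n:
n = r_target (1 − r_old) / [ r_old (1 − r_target) ]
n = 0.47(1 − 0.36) / [0.36(1 − 0.47)]
  = 0.3008 / 0.1908 = 1.5765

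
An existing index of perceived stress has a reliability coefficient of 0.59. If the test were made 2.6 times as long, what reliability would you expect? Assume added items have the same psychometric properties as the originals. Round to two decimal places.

r_new = (2.6 × 0.59) / (1 + (2.6 − 1) × 0.59)
r_new = 1.5340 / 1.9440 ≈ 0.7891

0.79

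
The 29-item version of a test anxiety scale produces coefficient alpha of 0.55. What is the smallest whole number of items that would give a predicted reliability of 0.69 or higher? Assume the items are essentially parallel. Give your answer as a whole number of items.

53

Spearman-Brown solved for the length factor n:
n = r_target (1 − r_old) / [ r_old (1 − r_target) ]
n = 0.69(1 − 0.55) / [0.55(1 − 0.69)]
  = 0.3105 / 0.1705 = 1.8211
Items needed = n × 29 = 1.8211 × 29 ≈ 52.81 → round up to 53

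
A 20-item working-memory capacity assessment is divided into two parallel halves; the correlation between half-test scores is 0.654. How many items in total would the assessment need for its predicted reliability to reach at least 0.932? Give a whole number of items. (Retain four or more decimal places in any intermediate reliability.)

73

r_full = 2(0.654)/(1 + 0.654) = 0.7908
n = r_tgt(1 − r_full) / [r_full(1 − r_tgt)] = 0.932 × 0.2092 / (0.7908 × 0.068) ≈ 3.6258
Items = 3.6258 × 20 ≈ 72.52 → 73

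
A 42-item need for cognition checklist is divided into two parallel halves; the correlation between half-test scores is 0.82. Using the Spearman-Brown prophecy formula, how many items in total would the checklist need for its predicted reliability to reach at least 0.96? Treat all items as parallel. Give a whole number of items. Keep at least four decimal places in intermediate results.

111

r_full = 2(0.82)/(1 + 0.82) = 0.9011
Solve Spearman-Brown for n: n = 0.96(1 − 0.9011) / [0.9011(1 − 0.96)] = 2.6341
Required items = 2.6341 × 42 = 110.63, so 111 items.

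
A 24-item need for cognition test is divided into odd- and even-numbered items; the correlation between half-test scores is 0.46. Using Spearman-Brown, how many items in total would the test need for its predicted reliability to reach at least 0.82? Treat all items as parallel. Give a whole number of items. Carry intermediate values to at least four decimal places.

r_full = 2(0.46)/(1 + 0.46) = 0.6301
Solve Spearman-Brown for n: n = 0.82(1 − 0.6301) / [0.6301(1 − 0.82)] = 2.6743
Items = 2.6743 × 24 ≈ 64.18 → 65

65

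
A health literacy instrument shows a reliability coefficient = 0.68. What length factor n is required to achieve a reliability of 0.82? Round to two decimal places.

2.14

Spearman-Brown solved for the length factor n:
n = r_target (1 − r_old) / [ r_old (1 − r_target) ]
n = 0.82 × (1 − 0.68) / [ 0.68 × (1 − 0.82) ]
n = 0.2624 / 0.1224 ≈ 2.1438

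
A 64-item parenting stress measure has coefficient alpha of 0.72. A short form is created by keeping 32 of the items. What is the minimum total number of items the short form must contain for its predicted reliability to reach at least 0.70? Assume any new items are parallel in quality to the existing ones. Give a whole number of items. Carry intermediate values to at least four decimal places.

59

Short-form reliability: n = 32/64 = 0.5000; r_32 = n·r/(1+(n−1)r) ≈ 0.5625
Length factor from the short form to reach 0.70: n' = 0.70(1 − 0.5625) / [0.5625(1 − 0.70)] ≈ 1.8148
Total items = 1.8148 × 32 = 58.07, rounded up to 59.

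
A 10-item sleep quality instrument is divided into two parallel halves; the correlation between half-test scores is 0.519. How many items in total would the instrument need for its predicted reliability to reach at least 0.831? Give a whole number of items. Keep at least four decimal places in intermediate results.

23

Corrected full-test reliability: r_full = 2 × 0.519 / (1 + 0.519) ≈ 0.6833
Solve Spearman-Brown for n: n = 0.831(1 − 0.6833) / [0.6833(1 − 0.831)] = 2.2790
Required items = 2.2790 × 10 = 22.79, so 23 items.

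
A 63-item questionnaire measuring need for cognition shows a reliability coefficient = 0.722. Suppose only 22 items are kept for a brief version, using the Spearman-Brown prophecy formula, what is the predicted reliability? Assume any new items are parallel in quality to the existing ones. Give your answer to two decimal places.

n = 22/63 = 0.3492
By Spearman-Brown, r_new = n r / (1 + (n − 1) r).
r_new = 0.3492·0.722 / [1 + (0.3492 − 1)·0.722]
     = 0.2521 / 0.5301 = 0.4756

0.48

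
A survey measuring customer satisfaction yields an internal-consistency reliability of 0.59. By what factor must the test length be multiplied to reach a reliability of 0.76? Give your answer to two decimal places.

2.20

Spearman-Brown solved for the length factor n:
n = r_target (1 − r_old) / [ r_old (1 − r_target) ]
n = [0.76 × 0.41] / [0.59 × 0.24]
  = 0.3116 / 0.1416 = 2.2006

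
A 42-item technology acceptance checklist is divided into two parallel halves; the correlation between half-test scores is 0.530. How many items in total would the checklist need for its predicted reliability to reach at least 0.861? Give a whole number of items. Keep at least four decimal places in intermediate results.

116

r_full = 2(0.530)/(1 + 0.530) = 0.6928
Solve Spearman-Brown for n: n = 0.861(1 − 0.6928) / [0.6928(1 − 0.861)] = 2.7466
Items = 2.7466 × 42 ≈ 115.36 → 116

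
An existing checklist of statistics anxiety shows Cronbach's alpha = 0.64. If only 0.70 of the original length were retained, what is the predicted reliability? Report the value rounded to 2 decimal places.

r_new = (0.7 × 0.64) / (1 + (0.7 − 1) × 0.64)
     = 0.4480 / 0.8080 = 0.5545

0.55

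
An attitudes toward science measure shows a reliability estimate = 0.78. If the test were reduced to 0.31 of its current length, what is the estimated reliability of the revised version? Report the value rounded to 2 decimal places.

By Spearman-Brown, r_new = n r / (1 + (n − 1) r).
r_new = 0.31·0.78 / [1 + (0.31 − 1)·0.78]
     = 0.2418 / 0.4618 = 0.5236

0.52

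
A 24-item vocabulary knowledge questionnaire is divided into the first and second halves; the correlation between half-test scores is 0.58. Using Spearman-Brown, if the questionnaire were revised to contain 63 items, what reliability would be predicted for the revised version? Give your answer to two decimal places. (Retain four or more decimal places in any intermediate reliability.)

Spearman-Brown correction (n = 2): r_full = 2·0.58/(1 + 0.58) = 0.7342
Length factor from 24 to 63 items: n = 63/24 = 2.6250
r_new = n·r_full / (1 + (n − 1)·r_full) = 1.9273 / 2.1931 ≈ 0.8788

0.88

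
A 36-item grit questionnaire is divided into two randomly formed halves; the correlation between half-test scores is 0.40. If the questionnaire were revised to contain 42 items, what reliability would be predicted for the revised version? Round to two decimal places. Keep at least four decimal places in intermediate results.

0.61

First correct the split-half correlation to full-test reliability: r_full = 2 × 0.40 / (1 + 0.40) ≈ 0.5714
Length factor from 36 to 42 items: n = 42/36 = 1.1667
r_new = n·r_full / (1 + (n − 1)·r_full) = 0.6667 / 1.0953 ≈ 0.6087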